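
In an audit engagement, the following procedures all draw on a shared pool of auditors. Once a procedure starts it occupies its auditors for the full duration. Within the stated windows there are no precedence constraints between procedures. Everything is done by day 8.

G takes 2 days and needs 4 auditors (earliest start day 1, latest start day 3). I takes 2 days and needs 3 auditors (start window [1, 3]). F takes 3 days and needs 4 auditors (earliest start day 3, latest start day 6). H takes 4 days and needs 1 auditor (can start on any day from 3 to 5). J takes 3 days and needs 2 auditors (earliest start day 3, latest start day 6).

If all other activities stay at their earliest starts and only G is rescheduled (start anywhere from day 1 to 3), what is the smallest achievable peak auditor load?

G@1: d1:7  d2:7  d3:7  d4:7  d5:7  d6:1  d7:0  d8:0 → peak 7
G@2: d1:3  d2:7  d3:11  d4:7  d5:7  d6:1  d7:0  d8:0 → peak 11
G@3: d1:3  d2:3  d3:11  d4:11  d5:7  d6:1  d7:0  d8:0 → peak 11
Best is G@1, peak 7.

7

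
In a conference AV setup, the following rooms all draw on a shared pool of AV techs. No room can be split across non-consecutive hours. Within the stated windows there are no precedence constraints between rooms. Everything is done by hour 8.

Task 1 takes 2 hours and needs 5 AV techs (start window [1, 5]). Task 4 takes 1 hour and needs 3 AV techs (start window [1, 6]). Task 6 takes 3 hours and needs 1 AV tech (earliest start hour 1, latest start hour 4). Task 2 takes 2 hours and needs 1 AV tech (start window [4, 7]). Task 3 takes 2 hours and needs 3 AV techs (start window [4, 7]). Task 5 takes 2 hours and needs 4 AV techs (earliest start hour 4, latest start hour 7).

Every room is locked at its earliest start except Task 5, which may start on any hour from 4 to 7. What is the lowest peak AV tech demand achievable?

Task 5@4: h1:9  h2:6  h3:1  h4:8  h5:8  h6:0  h7:0  h8:0 → peak 9
Task 5@5: h1:9  h2:6  h3:1  h4:4  h5:8  h6:4  h7:0  h8:0 → peak 9
Task 5@6: h1:9  h2:6  h3:1  h4:4  h5:4  h6:4  h7:4  h8:0 → peak 9
Task 5@7: h1:9  h2:6  h3:1  h4:4  h5:4  h6:0  h7:4  h8:4 → peak 9
Best is Task 5@4, peak 9.

9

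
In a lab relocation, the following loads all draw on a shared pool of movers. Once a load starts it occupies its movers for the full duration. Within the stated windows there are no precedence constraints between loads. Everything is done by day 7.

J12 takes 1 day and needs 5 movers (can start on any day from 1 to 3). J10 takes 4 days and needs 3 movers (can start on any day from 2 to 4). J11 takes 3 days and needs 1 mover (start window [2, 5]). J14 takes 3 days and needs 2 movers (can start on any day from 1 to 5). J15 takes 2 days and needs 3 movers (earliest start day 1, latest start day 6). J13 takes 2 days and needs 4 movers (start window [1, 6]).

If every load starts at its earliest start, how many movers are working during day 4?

At early start, day 4 has: J10, J11.
Demand: 3 + 1 = 4.

4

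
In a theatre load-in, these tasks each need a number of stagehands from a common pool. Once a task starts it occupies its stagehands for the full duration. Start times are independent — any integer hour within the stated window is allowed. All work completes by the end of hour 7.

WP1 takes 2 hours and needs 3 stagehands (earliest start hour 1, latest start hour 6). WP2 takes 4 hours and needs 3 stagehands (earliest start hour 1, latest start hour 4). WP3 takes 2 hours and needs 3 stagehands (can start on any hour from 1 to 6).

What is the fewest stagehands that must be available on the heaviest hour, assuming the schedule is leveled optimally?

6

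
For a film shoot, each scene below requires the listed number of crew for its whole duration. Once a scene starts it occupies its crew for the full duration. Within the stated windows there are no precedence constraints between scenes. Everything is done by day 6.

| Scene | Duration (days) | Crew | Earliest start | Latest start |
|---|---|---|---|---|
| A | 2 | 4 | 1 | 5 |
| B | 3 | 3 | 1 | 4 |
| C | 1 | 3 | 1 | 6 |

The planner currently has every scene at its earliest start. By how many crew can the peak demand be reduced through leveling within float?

Early-start peak: d1:10  d2:7  d3:3  d4:0  d5:0  d6:0 ⇒ 10.
Leveled (A@1, B@3, C@6): d1:4  d2:4  d3:3  d4:3  d5:3  d6:3 ⇒ 4.
Reduction 10 − 4 = 6.

6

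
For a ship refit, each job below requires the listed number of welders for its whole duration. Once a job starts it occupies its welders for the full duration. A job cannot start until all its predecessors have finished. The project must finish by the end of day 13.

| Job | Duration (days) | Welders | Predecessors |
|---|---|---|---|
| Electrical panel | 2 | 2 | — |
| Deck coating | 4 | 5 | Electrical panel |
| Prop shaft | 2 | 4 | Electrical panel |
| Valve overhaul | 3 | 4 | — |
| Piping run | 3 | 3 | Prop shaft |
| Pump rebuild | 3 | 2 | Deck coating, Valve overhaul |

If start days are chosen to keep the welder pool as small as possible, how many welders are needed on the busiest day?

6

Early-start (Electrical panel@1, Deck coating@3, Prop shaft@3, Valve overhaul@1, Piping run@5, Pump rebuild@7) gives peak 13: d1:6  d2:6  d3:13  d4:9  d5:8  d6:8  d7:5  d8:2  d9:2  d10:0  d11:0  d12:0  d13:0.
Shift Deck coating→4, Prop shaft→8, Piping run→10, Pump rebuild→8.
Schedule Electrical panel@1, Deck coating@4, Prop shaft@8, Valve overhaul@1, Piping run@10, Pump rebuild@8: d1:6  d2:6  d3:4  d4:5  d5:5  d6:5  d7:5  d8:6  d9:6  d10:5  d11:3  d12:3  d13:0 — peak 6.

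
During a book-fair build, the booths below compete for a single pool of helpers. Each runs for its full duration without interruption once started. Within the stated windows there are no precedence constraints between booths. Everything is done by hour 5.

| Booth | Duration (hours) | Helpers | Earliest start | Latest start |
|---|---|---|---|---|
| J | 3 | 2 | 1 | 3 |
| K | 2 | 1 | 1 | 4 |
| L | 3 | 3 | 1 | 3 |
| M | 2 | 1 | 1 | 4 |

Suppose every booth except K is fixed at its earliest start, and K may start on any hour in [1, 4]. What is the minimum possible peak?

K@1: h1:7  h2:7  h3:5  h4:0  h5:0 → peak 7
K@2: h1:6  h2:7  h3:6  h4:0  h5:0 → peak 7
K@3: h1:6  h2:6  h3:6  h4:1  h5:0 → peak 6
K@4: h1:6  h2:6  h3:5  h4:1  h5:1 → peak 6
Best is K@3, peak 6.

6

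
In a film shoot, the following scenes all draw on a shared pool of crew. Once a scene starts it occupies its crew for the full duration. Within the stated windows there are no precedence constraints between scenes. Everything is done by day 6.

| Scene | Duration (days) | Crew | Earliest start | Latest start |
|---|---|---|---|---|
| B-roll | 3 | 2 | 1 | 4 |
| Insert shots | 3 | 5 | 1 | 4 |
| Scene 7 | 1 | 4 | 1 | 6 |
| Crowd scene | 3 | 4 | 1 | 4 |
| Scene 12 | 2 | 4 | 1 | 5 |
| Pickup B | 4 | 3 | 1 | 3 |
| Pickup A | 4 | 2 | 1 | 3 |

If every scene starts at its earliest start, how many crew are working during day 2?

At early start, day 2 has: B-roll, Insert shots, Crowd scene, Scene 12, Pickup B, Pickup A.
Demand: 2 + 5 + 4 + 4 + 3 + 2 = 20.

20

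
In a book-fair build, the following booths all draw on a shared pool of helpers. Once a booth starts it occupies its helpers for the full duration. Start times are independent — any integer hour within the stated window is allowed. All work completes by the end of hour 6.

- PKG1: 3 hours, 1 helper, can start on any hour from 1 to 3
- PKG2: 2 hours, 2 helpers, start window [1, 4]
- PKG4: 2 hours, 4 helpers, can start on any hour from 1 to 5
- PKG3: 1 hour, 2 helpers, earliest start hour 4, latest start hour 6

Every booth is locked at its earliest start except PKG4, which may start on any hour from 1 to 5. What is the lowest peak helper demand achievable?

4

PKG4@1: h1:7  h2:7  h3:1  h4:2  h5:0  h6:0 → peak 7
PKG4@2: h1:3  h2:7  h3:5  h4:2  h5:0  h6:0 → peak 7
PKG4@3: h1:3  h2:3  h3:5  h4:6  h5:0  h6:0 → peak 6
PKG4@4: h1:3  h2:3  h3:1  h4:6  h5:4  h6:0 → peak 6
PKG4@5: h1:3  h2:3  h3:1  h4:2  h5:4  h6:4 → peak 4
Best is PKG4@5, peak 4.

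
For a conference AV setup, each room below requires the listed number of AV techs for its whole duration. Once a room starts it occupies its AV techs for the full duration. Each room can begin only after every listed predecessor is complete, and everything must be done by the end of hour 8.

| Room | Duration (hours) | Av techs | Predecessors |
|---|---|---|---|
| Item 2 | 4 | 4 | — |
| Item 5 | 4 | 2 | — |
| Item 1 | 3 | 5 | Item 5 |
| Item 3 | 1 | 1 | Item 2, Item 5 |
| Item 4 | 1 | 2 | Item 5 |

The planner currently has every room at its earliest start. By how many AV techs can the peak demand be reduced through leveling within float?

2

Early-start peak: h1:6  h2:6  h3:6  h4:6  h5:8  h6:5  h7:5  h8:0 ⇒ 8.
Leveled (Item 2@1, Item 5@1, Item 1@5, Item 3@5, Item 4@8): h1:6  h2:6  h3:6  h4:6  h5:6  h6:5  h7:5  h8:2 ⇒ 6.
Reduction 8 − 6 = 2.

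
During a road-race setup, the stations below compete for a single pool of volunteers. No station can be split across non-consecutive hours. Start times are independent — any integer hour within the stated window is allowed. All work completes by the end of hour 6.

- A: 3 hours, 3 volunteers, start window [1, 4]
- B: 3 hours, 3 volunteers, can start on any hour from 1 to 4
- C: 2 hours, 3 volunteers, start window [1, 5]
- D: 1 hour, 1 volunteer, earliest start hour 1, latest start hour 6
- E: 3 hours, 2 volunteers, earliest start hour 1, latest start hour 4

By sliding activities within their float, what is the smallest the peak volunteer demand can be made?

Early-start (A@1, B@1, C@1, D@1, E@1) gives peak 12: h1:12  h2:11  h3:8  h4:0  h5:0  h6:0.
Shift C→4, D→4, E→4.
Schedule A@1, B@1, C@4, D@4, E@4: h1:6  h2:6  h3:6  h4:6  h5:5  h6:2 — peak 6.
Total volunteer-hours = 31 over 6 hours ⇒ peak ≥ ⌈31/6⌉ = 6, so 6 is optimal.

6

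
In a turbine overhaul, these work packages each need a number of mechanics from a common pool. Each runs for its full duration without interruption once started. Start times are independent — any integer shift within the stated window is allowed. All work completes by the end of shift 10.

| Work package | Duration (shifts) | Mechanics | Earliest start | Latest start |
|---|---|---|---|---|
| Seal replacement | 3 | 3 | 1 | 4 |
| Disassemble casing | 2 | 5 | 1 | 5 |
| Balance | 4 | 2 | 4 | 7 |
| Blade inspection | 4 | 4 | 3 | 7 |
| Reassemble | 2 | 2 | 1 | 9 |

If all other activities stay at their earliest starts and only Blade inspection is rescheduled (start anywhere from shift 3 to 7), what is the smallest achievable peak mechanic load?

10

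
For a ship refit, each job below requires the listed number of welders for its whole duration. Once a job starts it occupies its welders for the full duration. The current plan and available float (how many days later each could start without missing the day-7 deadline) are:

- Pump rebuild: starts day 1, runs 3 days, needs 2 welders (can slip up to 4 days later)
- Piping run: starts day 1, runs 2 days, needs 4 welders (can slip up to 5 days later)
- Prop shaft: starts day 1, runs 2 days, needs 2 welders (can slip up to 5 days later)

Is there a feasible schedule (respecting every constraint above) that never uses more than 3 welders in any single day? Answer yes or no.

no

The minimum achievable peak is 4; 3 < 4, so no feasible schedule stays within the cap.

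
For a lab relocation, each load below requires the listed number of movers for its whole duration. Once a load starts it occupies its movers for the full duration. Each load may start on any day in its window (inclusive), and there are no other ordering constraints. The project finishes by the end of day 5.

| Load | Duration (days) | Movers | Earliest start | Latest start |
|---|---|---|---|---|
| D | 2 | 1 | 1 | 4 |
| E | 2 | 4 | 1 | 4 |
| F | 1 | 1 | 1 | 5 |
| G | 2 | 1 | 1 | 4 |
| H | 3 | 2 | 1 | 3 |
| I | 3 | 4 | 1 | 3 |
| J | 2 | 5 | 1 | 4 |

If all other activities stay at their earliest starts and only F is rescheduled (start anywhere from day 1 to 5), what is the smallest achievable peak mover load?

F@1: d1:18  d2:17  d3:6  d4:0  d5:0 → peak 18
F@2: d1:17  d2:18  d3:6  d4:0  d5:0 → peak 18
F@3: d1:17  d2:17  d3:7  d4:0  d5:0 → peak 17
F@4: d1:17  d2:17  d3:6  d4:1  d5:0 → peak 17
F@5: d1:17  d2:17  d3:6  d4:0  d5:1 → peak 17
Best is F@3, peak 17.

17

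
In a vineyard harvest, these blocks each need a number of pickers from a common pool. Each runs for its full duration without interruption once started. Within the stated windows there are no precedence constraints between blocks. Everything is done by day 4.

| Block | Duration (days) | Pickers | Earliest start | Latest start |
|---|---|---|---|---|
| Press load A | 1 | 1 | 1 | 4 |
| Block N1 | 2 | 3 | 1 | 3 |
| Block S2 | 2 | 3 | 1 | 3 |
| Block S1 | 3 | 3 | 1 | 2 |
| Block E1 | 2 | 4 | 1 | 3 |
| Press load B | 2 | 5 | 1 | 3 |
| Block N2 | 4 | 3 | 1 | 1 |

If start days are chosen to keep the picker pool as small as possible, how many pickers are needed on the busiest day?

14

Early-start (Press load A@1, Block N1@1, Block S2@1, Block S1@1, Block E1@1, Press load B@1, Block N2@1) gives peak 22: d1:22  d2:21  d3:6  d4:3.
Shift Block S2→3, Press load B→3.
Schedule Press load A@1, Block N1@1, Block S2@3, Block S1@1, Block E1@1, Press load B@3, Block N2@1: d1:14  d2:13  d3:14  d4:11 — peak 14.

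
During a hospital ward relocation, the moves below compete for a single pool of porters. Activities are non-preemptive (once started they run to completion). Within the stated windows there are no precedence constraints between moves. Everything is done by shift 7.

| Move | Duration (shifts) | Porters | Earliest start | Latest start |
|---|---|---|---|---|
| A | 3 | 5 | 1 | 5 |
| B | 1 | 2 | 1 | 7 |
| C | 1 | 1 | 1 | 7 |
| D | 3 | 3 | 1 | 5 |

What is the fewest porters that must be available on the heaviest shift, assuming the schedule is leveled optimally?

5

Early-start (A@1, B@1, C@1, D@1) gives peak 11: s1:11  s2:8  s3:8  s4:0  s5:0  s6:0  s7:0.
Shift B→4, C→4, D→5.
Schedule A@1, B@4, C@4, D@5: s1:5  s2:5  s3:5  s4:3  s5:3  s6:3  s7:3 — peak 5.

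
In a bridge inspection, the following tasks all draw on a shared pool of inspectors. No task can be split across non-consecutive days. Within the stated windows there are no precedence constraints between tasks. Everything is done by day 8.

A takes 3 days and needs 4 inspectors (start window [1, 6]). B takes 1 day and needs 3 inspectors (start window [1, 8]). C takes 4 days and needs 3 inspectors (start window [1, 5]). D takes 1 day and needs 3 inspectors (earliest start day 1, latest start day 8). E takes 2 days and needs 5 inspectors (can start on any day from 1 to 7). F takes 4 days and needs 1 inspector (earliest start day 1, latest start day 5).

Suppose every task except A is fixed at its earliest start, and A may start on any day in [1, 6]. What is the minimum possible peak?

15

A@1: d1:19  d2:13  d3:8  d4:4  d5:0  d6:0  d7:0  d8:0 → peak 19
A@2: d1:15  d2:13  d3:8  d4:8  d5:0  d6:0  d7:0  d8:0 → peak 15
A@3: d1:15  d2:9  d3:8  d4:8  d5:4  d6:0  d7:0  d8:0 → peak 15
A@4: d1:15  d2:9  d3:4  d4:8  d5:4  d6:4  d7:0  d8:0 → peak 15
A@5: d1:15  d2:9  d3:4  d4:4  d5:4  d6:4  d7:4  d8:0 → peak 15
A@6: d1:15  d2:9  d3:4  d4:4  d5:0  d6:4  d7:4  d8:4 → peak 15
Best is A@2, peak 15.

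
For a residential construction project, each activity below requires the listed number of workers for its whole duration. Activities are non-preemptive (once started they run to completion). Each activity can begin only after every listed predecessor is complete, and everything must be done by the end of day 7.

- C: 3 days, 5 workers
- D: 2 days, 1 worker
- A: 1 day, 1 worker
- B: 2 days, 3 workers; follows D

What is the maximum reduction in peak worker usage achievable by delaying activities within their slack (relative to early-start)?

Early-start peak: d1:7  d2:6  d3:8  d4:3  d5:0  d6:0  d7:0 ⇒ 8.
Leveled (C@1, D@4, A@4, B@6): d1:5  d2:5  d3:5  d4:2  d5:1  d6:3  d7:3 ⇒ 5.
Reduction 8 − 5 = 3.

3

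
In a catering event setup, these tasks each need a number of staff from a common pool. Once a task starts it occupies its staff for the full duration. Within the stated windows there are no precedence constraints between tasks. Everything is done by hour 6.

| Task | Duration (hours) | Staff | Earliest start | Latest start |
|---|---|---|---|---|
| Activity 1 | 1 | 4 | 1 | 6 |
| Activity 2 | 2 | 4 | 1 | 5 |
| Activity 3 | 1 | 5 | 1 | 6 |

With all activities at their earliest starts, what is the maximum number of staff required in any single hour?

Early-start schedule: Activity 1@1, Activity 2@1, Activity 3@1.
Load per hour: hour 1: 13, hour 2: 4, hour 3: 0, hour 4: 0, hour 5: 0, hour 6: 0.
Peak is 13.

13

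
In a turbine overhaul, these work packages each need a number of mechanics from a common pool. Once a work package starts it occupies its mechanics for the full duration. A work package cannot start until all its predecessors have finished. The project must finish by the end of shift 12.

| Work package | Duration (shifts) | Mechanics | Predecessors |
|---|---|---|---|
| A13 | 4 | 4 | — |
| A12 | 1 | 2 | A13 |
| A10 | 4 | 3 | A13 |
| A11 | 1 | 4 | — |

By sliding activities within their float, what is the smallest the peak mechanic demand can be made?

4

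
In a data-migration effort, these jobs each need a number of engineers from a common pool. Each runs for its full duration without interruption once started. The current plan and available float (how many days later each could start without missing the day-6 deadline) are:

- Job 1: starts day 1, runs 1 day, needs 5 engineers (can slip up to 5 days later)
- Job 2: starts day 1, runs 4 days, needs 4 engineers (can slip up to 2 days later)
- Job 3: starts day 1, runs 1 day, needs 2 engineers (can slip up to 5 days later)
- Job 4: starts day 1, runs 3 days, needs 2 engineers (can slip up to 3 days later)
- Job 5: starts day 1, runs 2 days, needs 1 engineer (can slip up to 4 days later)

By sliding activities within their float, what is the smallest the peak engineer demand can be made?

6

Early-start (Job 1@1, Job 2@1, Job 3@1, Job 4@1, Job 5@1) gives peak 14: d1:14  d2:7  d3:6  d4:4  d5:0  d6:0.
Shift Job 2→2, Job 3→3, Job 4→4.
Schedule Job 1@1, Job 2@2, Job 3@3, Job 4@4, Job 5@1: d1:6  d2:5  d3:6  d4:6  d5:6  d6:2 — peak 6.
Total engineer-days = 31 over 6 days ⇒ peak ≥ ⌈31/6⌉ = 6, so 6 is optimal.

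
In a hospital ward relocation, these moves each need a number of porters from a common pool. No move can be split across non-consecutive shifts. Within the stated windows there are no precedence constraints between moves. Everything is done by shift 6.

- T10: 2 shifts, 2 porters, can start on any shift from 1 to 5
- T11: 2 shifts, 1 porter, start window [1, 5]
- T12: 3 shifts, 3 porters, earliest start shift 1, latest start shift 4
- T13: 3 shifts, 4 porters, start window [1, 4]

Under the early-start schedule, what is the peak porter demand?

10

Early-start schedule: T10@1, T11@1, T12@1, T13@1.
Load per shift: shift 1: 10, shift 2: 10, shift 3: 7, shift 4: 0, shift 5: 0, shift 6: 0.
Peak is 10.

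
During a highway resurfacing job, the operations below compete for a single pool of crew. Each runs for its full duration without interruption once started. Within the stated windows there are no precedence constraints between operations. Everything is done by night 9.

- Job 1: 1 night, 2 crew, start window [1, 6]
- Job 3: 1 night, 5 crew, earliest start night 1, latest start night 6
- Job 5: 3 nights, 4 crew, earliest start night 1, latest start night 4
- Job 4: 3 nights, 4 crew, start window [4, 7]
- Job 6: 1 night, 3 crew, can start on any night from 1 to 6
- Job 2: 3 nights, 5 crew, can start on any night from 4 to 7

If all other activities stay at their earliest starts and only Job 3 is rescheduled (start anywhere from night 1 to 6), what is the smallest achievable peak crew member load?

9

Job 3@1: n1:14  n2:4  n3:4  n4:9  n5:9  n6:9  n7:0  n8:0  n9:0 → peak 14
Job 3@2: n1:9  n2:9  n3:4  n4:9  n5:9  n6:9  n7:0  n8:0  n9:0 → peak 9
Job 3@3: n1:9  n2:4  n3:9  n4:9  n5:9  n6:9  n7:0  n8:0  n9:0 → peak 9
Job 3@4: n1:9  n2:4  n3:4  n4:14  n5:9  n6:9  n7:0  n8:0  n9:0 → peak 14
Job 3@5: n1:9  n2:4  n3:4  n4:9  n5:14  n6:9  n7:0  n8:0  n9:0 → peak 14
Job 3@6: n1:9  n2:4  n3:4  n4:9  n5:9  n6:14  n7:0  n8:0  n9:0 → peak 14
Best is Job 3@2, peak 9.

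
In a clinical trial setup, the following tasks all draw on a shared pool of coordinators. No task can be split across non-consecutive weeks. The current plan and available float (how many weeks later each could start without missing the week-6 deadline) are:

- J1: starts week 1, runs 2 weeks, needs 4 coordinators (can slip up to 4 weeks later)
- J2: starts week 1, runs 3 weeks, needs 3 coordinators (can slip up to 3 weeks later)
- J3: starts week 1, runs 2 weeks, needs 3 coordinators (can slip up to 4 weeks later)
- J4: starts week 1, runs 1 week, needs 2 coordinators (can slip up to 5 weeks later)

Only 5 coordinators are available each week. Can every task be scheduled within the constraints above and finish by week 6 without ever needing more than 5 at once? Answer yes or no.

no

The minimum achievable peak is 6; 5 < 6, so no feasible schedule stays within the cap.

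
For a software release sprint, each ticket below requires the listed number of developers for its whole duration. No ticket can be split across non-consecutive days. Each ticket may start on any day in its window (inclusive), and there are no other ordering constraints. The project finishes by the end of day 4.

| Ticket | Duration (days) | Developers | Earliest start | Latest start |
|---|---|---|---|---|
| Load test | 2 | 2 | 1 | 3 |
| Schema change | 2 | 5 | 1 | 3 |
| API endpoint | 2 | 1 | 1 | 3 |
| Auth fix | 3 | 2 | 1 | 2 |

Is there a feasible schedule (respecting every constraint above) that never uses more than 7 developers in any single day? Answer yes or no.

yes

Schedule Load test@1, Schema change@3, API endpoint@1, Auth fix@1: d1:5  d2:5  d3:7  d4:5 — peak 7 ≤ 7.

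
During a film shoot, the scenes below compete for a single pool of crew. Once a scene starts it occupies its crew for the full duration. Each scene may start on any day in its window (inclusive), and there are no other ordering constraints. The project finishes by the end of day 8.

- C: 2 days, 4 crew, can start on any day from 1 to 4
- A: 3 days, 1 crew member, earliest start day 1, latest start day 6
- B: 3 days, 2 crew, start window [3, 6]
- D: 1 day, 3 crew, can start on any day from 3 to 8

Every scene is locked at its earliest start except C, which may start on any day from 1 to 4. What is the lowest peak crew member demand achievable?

C@1: d1:5  d2:5  d3:6  d4:2  d5:2  d6:0  d7:0  d8:0 → peak 6
C@2: d1:1  d2:5  d3:10  d4:2  d5:2  d6:0  d7:0  d8:0 → peak 10
C@3: d1:1  d2:1  d3:10  d4:6  d5:2  d6:0  d7:0  d8:0 → peak 10
C@4: d1:1  d2:1  d3:6  d4:6  d5:6  d6:0  d7:0  d8:0 → peak 6
Best is C@1, peak 6.

6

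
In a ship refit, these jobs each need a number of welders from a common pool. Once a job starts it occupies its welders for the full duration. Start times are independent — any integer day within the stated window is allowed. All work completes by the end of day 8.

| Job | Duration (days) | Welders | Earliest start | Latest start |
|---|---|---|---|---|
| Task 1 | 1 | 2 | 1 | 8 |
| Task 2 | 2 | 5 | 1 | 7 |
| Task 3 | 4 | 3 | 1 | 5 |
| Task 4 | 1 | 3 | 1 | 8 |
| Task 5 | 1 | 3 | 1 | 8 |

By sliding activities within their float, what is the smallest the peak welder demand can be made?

5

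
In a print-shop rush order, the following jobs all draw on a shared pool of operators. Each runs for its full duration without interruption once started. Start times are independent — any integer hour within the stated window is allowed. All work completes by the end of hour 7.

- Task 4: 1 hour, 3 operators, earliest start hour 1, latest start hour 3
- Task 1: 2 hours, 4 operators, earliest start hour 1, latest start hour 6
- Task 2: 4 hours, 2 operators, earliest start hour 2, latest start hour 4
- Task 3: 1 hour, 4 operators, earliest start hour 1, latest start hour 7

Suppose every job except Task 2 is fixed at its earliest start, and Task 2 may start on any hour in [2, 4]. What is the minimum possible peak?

Task 2@2: h1:11  h2:6  h3:2  h4:2  h5:2  h6:0  h7:0 → peak 11
Task 2@3: h1:11  h2:4  h3:2  h4:2  h5:2  h6:2  h7:0 → peak 11
Task 2@4: h1:11  h2:4  h3:0  h4:2  h5:2  h6:2  h7:2 → peak 11
Best is Task 2@2, peak 11.

11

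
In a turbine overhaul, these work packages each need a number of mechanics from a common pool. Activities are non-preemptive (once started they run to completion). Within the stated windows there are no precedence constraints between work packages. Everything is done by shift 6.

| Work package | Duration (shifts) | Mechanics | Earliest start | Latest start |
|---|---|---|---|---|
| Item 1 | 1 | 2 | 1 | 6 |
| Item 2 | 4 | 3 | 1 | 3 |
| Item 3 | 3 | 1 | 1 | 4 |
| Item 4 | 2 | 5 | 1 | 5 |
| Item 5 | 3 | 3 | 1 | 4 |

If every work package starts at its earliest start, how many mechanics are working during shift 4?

At early start, shift 4 has: Item 2.
Demand: 3 = 3.

3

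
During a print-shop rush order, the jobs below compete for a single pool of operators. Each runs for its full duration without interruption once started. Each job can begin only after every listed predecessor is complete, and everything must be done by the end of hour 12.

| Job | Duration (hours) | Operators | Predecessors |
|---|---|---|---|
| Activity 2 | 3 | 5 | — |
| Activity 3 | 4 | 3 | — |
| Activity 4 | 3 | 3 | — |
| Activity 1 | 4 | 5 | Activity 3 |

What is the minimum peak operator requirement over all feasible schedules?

Early-start (Activity 2@1, Activity 3@1, Activity 4@1, Activity 1@5) gives peak 11: h1:11  h2:11  h3:11  h4:3  h5:5  h6:5  h7:5  h8:5  h9:0  h10:0  h11:0  h12:0.
Shift Activity 3→4, Activity 4→4, Activity 1→8.
Schedule Activity 2@1, Activity 3@4, Activity 4@4, Activity 1@8: h1:5  h2:5  h3:5  h4:6  h5:6  h6:6  h7:3  h8:5  h9:5  h10:5  h11:5  h12:0 — peak 6.

6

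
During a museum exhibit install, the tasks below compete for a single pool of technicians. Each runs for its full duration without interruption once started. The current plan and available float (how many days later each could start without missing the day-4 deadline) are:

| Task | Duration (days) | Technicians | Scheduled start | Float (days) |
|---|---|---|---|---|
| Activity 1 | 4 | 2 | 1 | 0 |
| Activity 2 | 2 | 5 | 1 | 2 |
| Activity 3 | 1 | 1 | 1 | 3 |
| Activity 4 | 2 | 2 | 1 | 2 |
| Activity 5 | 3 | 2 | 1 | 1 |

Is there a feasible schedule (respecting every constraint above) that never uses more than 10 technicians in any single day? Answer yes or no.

yes

Schedule Activity 1@1, Activity 2@1, Activity 3@1, Activity 4@3, Activity 5@2: d1:8  d2:9  d3:6  d4:6 — peak 9 ≤ 10.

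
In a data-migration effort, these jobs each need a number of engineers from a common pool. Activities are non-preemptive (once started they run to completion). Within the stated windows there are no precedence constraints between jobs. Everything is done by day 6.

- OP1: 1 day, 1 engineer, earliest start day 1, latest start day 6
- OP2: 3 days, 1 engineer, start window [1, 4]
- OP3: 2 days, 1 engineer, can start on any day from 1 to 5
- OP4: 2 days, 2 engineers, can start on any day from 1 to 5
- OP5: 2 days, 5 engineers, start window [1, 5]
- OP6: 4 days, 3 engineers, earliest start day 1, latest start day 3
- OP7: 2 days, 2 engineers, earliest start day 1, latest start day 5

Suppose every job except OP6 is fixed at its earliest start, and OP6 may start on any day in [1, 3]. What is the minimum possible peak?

OP6@1: d1:15  d2:14  d3:4  d4:3  d5:0  d6:0 → peak 15
OP6@2: d1:12  d2:14  d3:4  d4:3  d5:3  d6:0 → peak 14
OP6@3: d1:12  d2:11  d3:4  d4:3  d5:3  d6:3 → peak 12
Best is OP6@3, peak 12.

12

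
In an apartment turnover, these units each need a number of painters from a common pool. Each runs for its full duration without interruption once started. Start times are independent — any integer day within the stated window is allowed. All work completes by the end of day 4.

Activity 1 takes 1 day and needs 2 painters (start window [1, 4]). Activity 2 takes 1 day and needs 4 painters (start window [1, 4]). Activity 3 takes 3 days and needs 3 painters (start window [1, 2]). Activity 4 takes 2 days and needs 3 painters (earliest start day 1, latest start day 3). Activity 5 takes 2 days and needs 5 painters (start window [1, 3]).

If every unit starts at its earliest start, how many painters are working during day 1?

At early start, day 1 has: Activity 1, Activity 2, Activity 3, Activity 4, Activity 5.
Demand: 2 + 4 + 3 + 3 + 5 = 17.

17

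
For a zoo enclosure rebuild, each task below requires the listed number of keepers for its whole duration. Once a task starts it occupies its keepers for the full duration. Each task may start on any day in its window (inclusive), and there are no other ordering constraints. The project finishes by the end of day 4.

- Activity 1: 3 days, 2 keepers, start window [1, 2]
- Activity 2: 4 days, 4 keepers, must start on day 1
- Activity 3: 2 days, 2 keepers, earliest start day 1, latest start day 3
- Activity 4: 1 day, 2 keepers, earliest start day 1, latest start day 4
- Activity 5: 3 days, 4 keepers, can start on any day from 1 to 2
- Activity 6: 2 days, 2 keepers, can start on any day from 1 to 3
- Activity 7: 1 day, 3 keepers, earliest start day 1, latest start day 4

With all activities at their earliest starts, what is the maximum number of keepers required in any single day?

Early-start schedule: Activity 1@1, Activity 2@1, Activity 3@1, Activity 4@1, Activity 5@1, Activity 6@1, Activity 7@1.
Load per day: day 1: 19, day 2: 14, day 3: 10, day 4: 4.
Peak is 19.

19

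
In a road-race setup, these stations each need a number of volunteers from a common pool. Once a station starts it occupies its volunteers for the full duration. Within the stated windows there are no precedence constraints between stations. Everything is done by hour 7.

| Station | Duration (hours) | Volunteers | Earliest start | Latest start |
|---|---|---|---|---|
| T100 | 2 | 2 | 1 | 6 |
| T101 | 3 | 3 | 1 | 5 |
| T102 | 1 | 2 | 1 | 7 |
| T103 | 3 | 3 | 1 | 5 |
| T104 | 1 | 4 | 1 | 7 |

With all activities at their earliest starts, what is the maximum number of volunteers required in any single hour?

Early-start schedule: T100@1, T101@1, T102@1, T103@1, T104@1.
Load per hour: hour 1: 14, hour 2: 8, hour 3: 6, hour 4: 0, hour 5: 0, hour 6: 0, hour 7: 0.
Peak is 14.

14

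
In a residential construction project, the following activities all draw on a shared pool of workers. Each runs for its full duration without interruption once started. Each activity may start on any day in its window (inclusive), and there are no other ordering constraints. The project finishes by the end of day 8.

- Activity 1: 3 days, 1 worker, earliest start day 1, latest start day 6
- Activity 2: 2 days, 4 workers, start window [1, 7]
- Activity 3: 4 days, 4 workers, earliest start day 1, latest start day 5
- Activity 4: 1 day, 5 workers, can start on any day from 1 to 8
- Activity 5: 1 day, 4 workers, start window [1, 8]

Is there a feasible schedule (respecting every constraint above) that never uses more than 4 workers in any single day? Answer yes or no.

Total worker-days = 36; over 8 days the average is 36/8 > 4, so some day must exceed 4.

no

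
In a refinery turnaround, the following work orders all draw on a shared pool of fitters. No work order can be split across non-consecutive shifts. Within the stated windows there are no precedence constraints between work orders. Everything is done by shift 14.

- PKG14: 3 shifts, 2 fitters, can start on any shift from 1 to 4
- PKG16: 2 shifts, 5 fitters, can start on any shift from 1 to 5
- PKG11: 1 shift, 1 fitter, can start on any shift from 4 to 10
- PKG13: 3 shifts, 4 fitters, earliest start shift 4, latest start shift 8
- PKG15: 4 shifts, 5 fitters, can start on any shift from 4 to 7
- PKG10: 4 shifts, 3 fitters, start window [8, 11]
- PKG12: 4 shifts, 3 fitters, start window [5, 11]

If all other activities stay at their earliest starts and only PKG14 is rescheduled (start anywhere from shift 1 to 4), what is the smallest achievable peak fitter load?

12

PKG14@1: s1:7  s2:7  s3:2  s4:10  s5:12  s6:12  s7:8  s8:6  s9:3  s10:3  s11:3  s12:0  s13:0  s14:0 → peak 12
PKG14@2: s1:5  s2:7  s3:2  s4:12  s5:12  s6:12  s7:8  s8:6  s9:3  s10:3  s11:3  s12:0  s13:0  s14:0 → peak 12
PKG14@3: s1:5  s2:5  s3:2  s4:12  s5:14  s6:12  s7:8  s8:6  s9:3  s10:3  s11:3  s12:0  s13:0  s14:0 → peak 14
PKG14@4: s1:5  s2:5  s3:0  s4:12  s5:14  s6:14  s7:8  s8:6  s9:3  s10:3  s11:3  s12:0  s13:0  s14:0 → peak 14
Best is PKG14@1, peak 12.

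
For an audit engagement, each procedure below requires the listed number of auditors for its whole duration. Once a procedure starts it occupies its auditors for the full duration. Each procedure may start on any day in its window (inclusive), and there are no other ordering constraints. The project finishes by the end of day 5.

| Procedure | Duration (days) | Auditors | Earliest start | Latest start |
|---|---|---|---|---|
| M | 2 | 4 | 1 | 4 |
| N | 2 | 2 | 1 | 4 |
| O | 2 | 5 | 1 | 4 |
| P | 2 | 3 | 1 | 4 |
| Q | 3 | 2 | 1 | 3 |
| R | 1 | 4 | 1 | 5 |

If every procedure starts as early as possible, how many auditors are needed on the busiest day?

Early-start schedule: M@1, N@1, O@1, P@1, Q@1, R@1.
Load per day: day 1: 20, day 2: 16, day 3: 2, day 4: 0, day 5: 0.
Peak is 20.

20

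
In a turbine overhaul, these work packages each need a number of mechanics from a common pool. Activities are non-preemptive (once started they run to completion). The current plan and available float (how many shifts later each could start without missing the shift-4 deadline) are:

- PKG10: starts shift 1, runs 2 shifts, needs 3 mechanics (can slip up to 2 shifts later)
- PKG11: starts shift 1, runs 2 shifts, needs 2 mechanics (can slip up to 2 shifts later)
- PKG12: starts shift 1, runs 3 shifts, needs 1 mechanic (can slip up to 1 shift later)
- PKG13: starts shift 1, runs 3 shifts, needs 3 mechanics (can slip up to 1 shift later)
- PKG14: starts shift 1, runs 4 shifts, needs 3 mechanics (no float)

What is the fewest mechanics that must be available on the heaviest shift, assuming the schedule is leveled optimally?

10

Early-start (PKG10@1, PKG11@1, PKG12@1, PKG13@1, PKG14@1) gives peak 12: s1:12  s2:12  s3:7  s4:3.
Shift PKG11→3.
Schedule PKG10@1, PKG11@3, PKG12@1, PKG13@1, PKG14@1: s1:10  s2:10  s3:9  s4:5 — peak 10.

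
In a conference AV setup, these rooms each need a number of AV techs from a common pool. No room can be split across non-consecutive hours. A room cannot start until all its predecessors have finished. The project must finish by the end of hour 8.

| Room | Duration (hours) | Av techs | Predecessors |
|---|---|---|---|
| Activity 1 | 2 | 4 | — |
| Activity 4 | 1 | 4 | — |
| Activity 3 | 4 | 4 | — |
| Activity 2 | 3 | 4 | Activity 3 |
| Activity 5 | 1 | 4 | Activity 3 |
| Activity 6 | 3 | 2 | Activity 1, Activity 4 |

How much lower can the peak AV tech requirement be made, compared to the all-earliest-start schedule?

Early-start peak: h1:12  h2:8  h3:6  h4:6  h5:10  h6:4  h7:4  h8:0 ⇒ 12.
Leveled (Activity 1@1, Activity 4@1, Activity 3@2, Activity 2@6, Activity 5@6, Activity 6@3): h1:8  h2:8  h3:6  h4:6  h5:6  h6:8  h7:4  h8:4 ⇒ 8.
Reduction 12 − 8 = 4.

4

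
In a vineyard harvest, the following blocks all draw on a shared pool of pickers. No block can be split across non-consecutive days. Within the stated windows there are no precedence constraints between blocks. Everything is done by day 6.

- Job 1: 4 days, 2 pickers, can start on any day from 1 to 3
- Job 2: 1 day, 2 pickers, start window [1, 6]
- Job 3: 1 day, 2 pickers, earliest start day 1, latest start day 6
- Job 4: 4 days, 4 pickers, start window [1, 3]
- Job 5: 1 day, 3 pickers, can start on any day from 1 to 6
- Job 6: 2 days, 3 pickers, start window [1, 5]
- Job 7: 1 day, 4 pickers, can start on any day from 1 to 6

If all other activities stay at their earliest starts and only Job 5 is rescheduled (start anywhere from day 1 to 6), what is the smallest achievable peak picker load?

Job 5@1: d1:20  d2:9  d3:6  d4:6  d5:0  d6:0 → peak 20
Job 5@2: d1:17  d2:12  d3:6  d4:6  d5:0  d6:0 → peak 17
Job 5@3: d1:17  d2:9  d3:9  d4:6  d5:0  d6:0 → peak 17
Job 5@4: d1:17  d2:9  d3:6  d4:9  d5:0  d6:0 → peak 17
Job 5@5: d1:17  d2:9  d3:6  d4:6  d5:3  d6:0 → peak 17
Job 5@6: d1:17  d2:9  d3:6  d4:6  d5:0  d6:3 → peak 17
Best is Job 5@2, peak 17.

17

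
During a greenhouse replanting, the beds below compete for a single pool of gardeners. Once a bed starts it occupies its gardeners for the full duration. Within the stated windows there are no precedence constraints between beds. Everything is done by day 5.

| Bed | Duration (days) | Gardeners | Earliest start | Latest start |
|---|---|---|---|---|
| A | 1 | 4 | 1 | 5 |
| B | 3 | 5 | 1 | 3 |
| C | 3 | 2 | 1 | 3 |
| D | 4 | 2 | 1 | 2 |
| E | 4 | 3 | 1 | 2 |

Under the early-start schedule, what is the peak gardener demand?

Early-start schedule: A@1, B@1, C@1, D@1, E@1.
Load per day: day 1: 16, day 2: 12, day 3: 12, day 4: 5, day 5: 0.
Peak is 16.

16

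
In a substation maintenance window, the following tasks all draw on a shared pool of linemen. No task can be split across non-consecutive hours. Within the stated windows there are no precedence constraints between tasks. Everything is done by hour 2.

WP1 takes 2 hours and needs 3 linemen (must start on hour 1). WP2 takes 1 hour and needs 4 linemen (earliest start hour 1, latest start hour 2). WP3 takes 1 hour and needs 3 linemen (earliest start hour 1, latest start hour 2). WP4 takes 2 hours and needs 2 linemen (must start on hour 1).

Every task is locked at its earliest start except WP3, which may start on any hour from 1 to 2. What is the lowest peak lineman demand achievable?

WP3@1: h1:12  h2:5 → peak 12
WP3@2: h1:9  h2:8 → peak 9
Best is WP3@2, peak 9.

9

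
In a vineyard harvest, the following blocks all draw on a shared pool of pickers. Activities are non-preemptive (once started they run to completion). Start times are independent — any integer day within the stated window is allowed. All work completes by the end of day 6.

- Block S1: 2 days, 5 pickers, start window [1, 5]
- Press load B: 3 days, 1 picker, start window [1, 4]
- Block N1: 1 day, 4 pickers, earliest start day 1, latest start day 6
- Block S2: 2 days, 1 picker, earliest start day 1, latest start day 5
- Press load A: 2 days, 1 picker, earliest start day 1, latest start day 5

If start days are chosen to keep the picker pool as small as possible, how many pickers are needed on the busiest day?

Early-start (Block S1@1, Press load B@1, Block N1@1, Block S2@1, Press load A@1) gives peak 12: d1:12  d2:8  d3:1  d4:0  d5:0  d6:0.
Shift Press load B→3, Block N1→3, Block S2→4, Press load A→4.
Schedule Block S1@1, Press load B@3, Block N1@3, Block S2@4, Press load A@4: d1:5  d2:5  d3:5  d4:3  d5:3  d6:0 — peak 5.

5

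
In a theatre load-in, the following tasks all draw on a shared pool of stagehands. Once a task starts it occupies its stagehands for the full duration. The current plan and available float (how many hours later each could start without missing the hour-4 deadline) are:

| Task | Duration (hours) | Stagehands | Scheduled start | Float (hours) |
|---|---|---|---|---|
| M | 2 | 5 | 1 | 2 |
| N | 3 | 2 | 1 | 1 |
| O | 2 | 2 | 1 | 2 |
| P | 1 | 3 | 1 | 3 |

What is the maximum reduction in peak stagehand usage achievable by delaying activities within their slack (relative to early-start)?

5

Early-start peak: h1:12  h2:9  h3:2  h4:0 ⇒ 12.
Leveled (M@1, N@1, O@3, P@3): h1:7  h2:7  h3:7  h4:2 ⇒ 7.
Reduction 12 − 7 = 5.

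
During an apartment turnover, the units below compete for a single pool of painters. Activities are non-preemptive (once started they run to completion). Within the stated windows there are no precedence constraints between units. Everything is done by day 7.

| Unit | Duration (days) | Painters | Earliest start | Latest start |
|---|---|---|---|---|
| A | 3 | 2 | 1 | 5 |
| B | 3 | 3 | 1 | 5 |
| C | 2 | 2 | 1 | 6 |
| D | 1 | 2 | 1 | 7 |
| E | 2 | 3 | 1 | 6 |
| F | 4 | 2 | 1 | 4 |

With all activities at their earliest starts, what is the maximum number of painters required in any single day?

Early-start schedule: A@1, B@1, C@1, D@1, E@1, F@1.
Load per day: day 1: 14, day 2: 12, day 3: 7, day 4: 2, day 5: 0, day 6: 0, day 7: 0.
Peak is 14.

14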